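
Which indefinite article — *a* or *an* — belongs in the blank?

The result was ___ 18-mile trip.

The indefinite article is chosen by the initial *sound* of the following word, not its spelling.
The number *18* is spoken "eighteen", beginning with /ˌeɪˈtiːn/ — a vowel sound.
So the article is *an*: The result was an 18-mile trip.

an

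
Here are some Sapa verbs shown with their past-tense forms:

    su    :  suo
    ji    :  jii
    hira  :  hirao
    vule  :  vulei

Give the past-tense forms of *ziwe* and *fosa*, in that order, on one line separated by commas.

ziwei, fosao

The suffix is conditioned by the last vowel: -i when the last vowel of the stem is a front vowel (*ji*, *vule*); -o when the last vowel of the stem is a back vowel (*su*, *hira*).
*ziwe*: last vowel = /e/, a front vowel → -i → *ziwei*.
*fosa*: last vowel = /a/, a back vowel → -o → *fosao*.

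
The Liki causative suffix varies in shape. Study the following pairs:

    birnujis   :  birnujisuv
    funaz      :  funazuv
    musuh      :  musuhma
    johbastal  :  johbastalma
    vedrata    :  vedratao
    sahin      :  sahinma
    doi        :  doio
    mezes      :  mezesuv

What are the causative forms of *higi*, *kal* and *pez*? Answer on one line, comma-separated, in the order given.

higio, kalma, pezuv

The alternation tracks the final sound of the stem — -uv when the stem ends in a sibilant (*birnujis*, *funaz*, *mezes*); -ma when the stem ends in a non-sibilant consonant (*musuh*, *johbastal*, *sahin*); -o when the stem ends in a vowel (*vedrata*, *doi*).
Since the final sound of *higi* is /i/ (a vowel), it takes -o, giving *higio*.
The final sound of *kal* is /l/, which is a non-sibilant consonant, so the suffix is -ma, giving *kalma*.
Since the final sound of *pez* is /z/ (a sibilant), it takes -uv, giving *pezuv*.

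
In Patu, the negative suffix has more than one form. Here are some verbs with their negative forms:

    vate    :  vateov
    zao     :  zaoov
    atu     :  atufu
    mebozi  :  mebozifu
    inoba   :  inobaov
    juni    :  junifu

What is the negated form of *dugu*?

dugufu

Looking at the last vowel of each stem: -fu when the last vowel of the stem is a high vowel (*atu*, *mebozi*, *juni*); -ov when the last vowel of the stem is a non-high vowel (*vate*, *zao*, *inoba*).
Since the last vowel of *dugu* is /u/ (a high vowel), it takes -fu, giving *dugufu*.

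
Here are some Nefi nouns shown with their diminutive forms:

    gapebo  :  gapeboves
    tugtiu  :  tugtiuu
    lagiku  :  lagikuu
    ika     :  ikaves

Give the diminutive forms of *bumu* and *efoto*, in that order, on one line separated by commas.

The suffix is conditioned by the last vowel: -u when the last vowel of the stem is a high vowel (*tugtiu*, *lagiku*); -ves when the last vowel of the stem is a non-high vowel (*gapebo*, *ika*).
*bumu*: last vowel = /u/, a high vowel → -u → *bumuu*.
The last vowel of *efoto* is /o/, which is a non-high vowel, so the suffix is -ves, giving *efotoves*.

bumuu, efotoves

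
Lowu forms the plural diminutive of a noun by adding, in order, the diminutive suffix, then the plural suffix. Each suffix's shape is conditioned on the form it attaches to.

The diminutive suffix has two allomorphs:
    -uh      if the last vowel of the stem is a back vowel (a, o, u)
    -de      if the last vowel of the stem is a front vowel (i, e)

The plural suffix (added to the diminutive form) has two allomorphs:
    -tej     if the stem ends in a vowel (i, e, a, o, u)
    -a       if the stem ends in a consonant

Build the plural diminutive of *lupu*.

lupuuha

The last vowel of *lupu* is /u/, which is a back vowel, so the diminutive suffix is -uh, giving *lupuuh*.
The diminutive form *lupuuh*: final sound = /h/, a consonant → -a → *lupuuha*.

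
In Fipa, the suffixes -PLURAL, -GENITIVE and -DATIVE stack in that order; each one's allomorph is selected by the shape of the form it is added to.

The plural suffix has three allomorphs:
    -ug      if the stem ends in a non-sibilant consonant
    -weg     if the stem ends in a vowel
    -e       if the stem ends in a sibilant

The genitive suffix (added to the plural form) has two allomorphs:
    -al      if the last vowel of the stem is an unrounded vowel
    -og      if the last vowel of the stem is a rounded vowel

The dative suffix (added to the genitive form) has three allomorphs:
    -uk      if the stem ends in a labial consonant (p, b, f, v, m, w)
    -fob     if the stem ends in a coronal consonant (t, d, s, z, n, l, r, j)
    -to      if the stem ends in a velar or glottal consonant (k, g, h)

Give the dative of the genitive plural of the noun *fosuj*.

fosujugogto

*fosuj*: final sound = /j/, a non-sibilant consonant → -ug → *fosujug*.
The last vowel of the plural form *fosujug* is /u/, which is a rounded vowel, so the genitive suffix is -og, giving *fosujugog*.
Since the final consonant of the genitive form *fosujugog* is /g/ (velar/glottal), it takes -to, giving *fosujugogto*.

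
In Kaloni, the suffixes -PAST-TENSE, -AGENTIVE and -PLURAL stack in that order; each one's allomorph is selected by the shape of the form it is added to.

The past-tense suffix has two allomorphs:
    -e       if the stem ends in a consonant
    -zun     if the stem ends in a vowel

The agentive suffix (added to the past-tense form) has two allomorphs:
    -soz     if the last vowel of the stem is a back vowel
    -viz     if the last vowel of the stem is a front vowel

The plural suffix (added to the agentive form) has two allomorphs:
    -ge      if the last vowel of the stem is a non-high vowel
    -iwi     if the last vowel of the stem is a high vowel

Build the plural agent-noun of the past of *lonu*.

Since the final sound of *lonu* is /u/ (a vowel), it takes -zun, giving *lonuzun*.
The past-tense form *lonuzun* — last vowel /u/ (a back vowel) → -soz → *lonuzunsoz*.
The agentive form *lonuzunsoz* — last vowel /o/ (a non-high vowel) → -ge → *lonuzunsozge*.

lonuzunsozge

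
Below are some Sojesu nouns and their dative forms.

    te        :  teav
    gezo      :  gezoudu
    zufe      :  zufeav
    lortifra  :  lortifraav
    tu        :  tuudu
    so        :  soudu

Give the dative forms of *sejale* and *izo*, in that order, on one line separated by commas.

sejaleav, izoudu

Looking at the last vowel of each stem: -udu when the last vowel of the stem is a rounded vowel (*gezo*, *tu*, *so*); -av when the last vowel of the stem is an unrounded vowel (*te*, *zufe*, *lortifra*).
The last vowel of *sejale* is /e/, which is an unrounded vowel, so the suffix is -av, giving *sejaleav*.
Since the last vowel of *izo* is /o/ (a rounded vowel), it takes -udu, giving *izoudu*.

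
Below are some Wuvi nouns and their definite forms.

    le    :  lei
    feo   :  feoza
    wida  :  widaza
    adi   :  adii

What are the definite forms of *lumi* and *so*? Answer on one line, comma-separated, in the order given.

The pattern is front/back vowel harmony: -i when the last vowel of the stem is a front vowel (*le*, *adi*); -za when the last vowel of the stem is a back vowel (*feo*, *wida*).
Since the last vowel of *lumi* is /i/ (a front vowel), it takes -i, giving *lumii*.
The last vowel of *so* is /o/, which is a back vowel, so the suffix is -za, giving *soza*.

lumii, soza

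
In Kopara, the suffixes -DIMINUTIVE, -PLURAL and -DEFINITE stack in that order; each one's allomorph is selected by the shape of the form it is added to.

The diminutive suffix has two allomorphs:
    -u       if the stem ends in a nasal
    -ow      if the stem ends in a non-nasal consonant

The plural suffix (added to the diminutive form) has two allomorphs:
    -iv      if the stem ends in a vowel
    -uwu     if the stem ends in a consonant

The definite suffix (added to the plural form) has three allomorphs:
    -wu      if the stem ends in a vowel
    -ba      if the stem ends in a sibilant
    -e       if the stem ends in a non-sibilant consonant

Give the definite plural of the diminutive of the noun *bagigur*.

bagigurowuwuwu

*bagigur* — final consonant /r/ (non-nasal) → -ow → *bagigurow*.
Since the final sound of the diminutive form *bagigurow* is /w/ (a consonant), it takes -uwu, giving *bagigurowuwu*.
Since the final sound of the plural form *bagigurowuwu* is /u/ (a vowel), it takes -wu, giving *bagigurowuwuwu*.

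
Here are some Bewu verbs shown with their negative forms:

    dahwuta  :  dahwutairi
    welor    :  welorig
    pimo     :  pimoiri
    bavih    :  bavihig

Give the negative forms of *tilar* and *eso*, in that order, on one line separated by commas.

tilarig, esoiri

The alternation tracks the final sound of the stem — -ig when the stem ends in a consonant (*welor*, *bavih*); -iri when the stem ends in a vowel (*dahwuta*, *pimo*).
*tilar*: final sound = /r/, a consonant → -ig → *tilarig*.
*eso*: final sound = /o/, a vowel → -iri → *esoiri*.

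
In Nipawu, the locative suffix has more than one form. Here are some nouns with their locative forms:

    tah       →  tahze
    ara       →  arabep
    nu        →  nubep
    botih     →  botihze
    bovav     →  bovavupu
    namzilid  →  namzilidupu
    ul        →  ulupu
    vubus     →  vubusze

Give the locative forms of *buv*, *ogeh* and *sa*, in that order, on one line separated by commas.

buvupu, ogehze, sabep

The suffix is conditioned by the final sound: -ze when the stem ends in a voiceless consonant (*tah*, *botih*, *vubus*); -upu when the stem ends in a voiced consonant (*bovav*, *namzilid*, *ul*); -bep when the stem ends in a vowel (*ara*, *nu*).
*buv*: final sound = /v/, a voiced consonant → -upu → *buvupu*.
The final sound of *ogeh* is /h/, which is a voiceless consonant, so the suffix is -ze, giving *ogehze*.
Since the final sound of *sa* is /a/ (a vowel), it takes -bep, giving *sabep*.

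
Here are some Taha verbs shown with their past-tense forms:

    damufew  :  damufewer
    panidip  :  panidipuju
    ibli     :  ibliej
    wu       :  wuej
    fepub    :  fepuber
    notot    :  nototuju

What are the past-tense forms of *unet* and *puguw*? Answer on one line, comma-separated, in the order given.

unetuju, puguwer

The alternation tracks the final sound of the stem — -uju when the stem ends in a voiceless consonant (*panidip*, *notot*); -er when the stem ends in a voiced consonant (*damufew*, *fepub*); -ej when the stem ends in a vowel (*ibli*, *wu*).
The final sound of *unet* is /t/, which is a voiceless consonant, so the suffix is -uju, giving *unetuju*.
*puguw*: final sound = /w/, a voiced consonant → -er → *puguwer*.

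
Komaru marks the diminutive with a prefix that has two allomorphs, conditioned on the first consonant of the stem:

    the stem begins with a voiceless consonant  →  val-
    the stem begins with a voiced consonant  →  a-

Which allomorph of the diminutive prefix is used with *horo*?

val-

*horo* — first consonant /h/ (voiceless) → val-.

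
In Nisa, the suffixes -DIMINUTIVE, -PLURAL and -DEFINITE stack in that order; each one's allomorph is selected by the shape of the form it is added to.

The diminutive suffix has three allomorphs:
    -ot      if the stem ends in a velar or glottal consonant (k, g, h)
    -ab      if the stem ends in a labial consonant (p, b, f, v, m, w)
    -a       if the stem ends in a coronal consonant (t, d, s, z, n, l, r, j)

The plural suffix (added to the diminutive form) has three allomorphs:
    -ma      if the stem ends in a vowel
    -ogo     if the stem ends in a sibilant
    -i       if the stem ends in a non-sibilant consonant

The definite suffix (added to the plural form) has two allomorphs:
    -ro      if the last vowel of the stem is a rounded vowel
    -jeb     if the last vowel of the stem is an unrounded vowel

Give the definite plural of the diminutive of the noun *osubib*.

*osubib* — final consonant /b/ (labial) → -ab → *osubibab*.
The final sound of the diminutive form *osubibab* is /b/, which is a non-sibilant consonant, so the plural suffix is -i, giving *osubibabi*.
The plural form *osubibabi* — last vowel /i/ (an unrounded vowel) → -jeb → *osubibabijeb*.

osubibabijeb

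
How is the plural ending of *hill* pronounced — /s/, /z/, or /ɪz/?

/z/

The stem *hill* ends in a voiced non-sibilant sound.
The plural suffix surfaces as /ɪz/ after sibilants, /s/ after other voiceless consonants, and /z/ after other voiced sounds.
So the plural -s on *hill* is pronounced /z/.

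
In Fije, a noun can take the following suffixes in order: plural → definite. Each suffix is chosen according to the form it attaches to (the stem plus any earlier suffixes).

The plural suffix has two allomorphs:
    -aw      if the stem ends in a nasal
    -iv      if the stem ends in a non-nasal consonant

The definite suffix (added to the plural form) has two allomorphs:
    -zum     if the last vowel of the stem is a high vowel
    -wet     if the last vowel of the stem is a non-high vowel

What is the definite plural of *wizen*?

The final consonant of *wizen* is /n/, which is a nasal, so the plural suffix is -aw, giving *wizenaw*.
Since the last vowel of the plural form *wizenaw* is /a/ (a non-high vowel), it takes -wet, giving *wizenawwet*.

wizenawwet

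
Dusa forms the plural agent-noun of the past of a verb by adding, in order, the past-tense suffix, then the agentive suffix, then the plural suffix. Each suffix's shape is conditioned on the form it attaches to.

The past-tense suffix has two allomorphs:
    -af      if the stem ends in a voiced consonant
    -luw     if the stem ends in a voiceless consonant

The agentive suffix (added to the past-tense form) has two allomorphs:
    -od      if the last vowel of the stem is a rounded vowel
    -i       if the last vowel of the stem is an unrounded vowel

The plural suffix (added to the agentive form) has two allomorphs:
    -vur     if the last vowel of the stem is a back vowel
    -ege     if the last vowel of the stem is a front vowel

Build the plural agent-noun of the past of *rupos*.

ruposluwodvur

Since the final consonant of *rupos* is /s/ (voiceless), it takes -luw, giving *ruposluw*.
The past-tense form *ruposluw*: last vowel = /u/, a rounded vowel → -od → *ruposluwod*.
The agentive form *ruposluwod* — last vowel /o/ (a back vowel) → -vur → *ruposluwodvur*.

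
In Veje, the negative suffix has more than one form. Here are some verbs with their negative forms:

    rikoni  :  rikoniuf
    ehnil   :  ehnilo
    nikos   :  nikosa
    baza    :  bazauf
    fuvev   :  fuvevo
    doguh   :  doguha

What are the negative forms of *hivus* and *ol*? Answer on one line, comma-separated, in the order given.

hivusa, olo

Looking at the final sound of each stem: -a when the stem ends in a voiceless consonant (*nikos*, *doguh*); -o when the stem ends in a voiced consonant (*ehnil*, *fuvev*); -uf when the stem ends in a vowel (*rikoni*, *baza*).
*hivus* — final sound /s/ (a voiceless consonant) → -a → *hivusa*.
*ol* — final sound /l/ (a voiced consonant) → -o → *olo*.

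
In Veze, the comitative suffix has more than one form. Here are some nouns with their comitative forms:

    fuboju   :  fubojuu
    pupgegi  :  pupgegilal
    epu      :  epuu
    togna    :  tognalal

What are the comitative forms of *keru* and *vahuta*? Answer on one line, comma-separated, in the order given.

Looking at the last vowel of each stem: -u when the last vowel of the stem is a rounded vowel (*fuboju*, *epu*); -lal when the last vowel of the stem is an unrounded vowel (*pupgegi*, *togna*).
*keru*: last vowel = /u/, a rounded vowel → -u → *keruu*.
The last vowel of *vahuta* is /a/, which is an unrounded vowel, so the suffix is -lal, giving *vahutalal*.

keruu, vahutalal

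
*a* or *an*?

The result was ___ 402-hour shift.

The indefinite article is chosen by the initial *sound* of the following word, not its spelling.
The number *402* is spoken "four hundred …", beginning with /fɔr/ — a consonant sound.
So the article is *a*: The result was a 402-hour shift.

a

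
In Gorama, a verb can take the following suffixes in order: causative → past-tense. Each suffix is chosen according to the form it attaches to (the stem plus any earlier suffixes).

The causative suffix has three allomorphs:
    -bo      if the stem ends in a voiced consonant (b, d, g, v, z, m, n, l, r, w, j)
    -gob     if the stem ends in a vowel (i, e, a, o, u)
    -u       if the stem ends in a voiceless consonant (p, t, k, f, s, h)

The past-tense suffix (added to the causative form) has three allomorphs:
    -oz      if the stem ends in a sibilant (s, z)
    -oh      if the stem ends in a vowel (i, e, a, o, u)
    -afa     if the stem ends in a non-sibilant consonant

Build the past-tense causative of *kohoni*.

*kohoni* — final sound /i/ (a vowel) → -gob → *kohonigob*.
The final sound of the causative form *kohonigob* is /b/, which is a non-sibilant consonant, so the past-tense suffix is -afa, giving *kohonigobafa*.

kohonigobafa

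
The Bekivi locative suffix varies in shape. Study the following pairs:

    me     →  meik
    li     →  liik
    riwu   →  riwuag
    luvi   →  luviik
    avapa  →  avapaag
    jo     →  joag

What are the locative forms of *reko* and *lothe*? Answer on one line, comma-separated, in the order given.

The alternation tracks the last vowel of the stem — -ik when the last vowel of the stem is a front vowel (*me*, *li*, *luvi*); -ag when the last vowel of the stem is a back vowel (*riwu*, *avapa*, *jo*).
*reko*: last vowel = /o/, a back vowel → -ag → *rekoag*.
Since the last vowel of *lothe* is /e/ (a front vowel), it takes -ik, giving *lotheik*.

rekoag, lotheik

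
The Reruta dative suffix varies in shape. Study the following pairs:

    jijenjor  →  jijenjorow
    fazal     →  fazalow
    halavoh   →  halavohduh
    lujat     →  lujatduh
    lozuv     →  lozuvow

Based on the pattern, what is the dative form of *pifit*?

The pattern is voicing of the final consonant: -duh when the stem ends in a voiceless consonant (*halavoh*, *lujat*); -ow when the stem ends in a voiced consonant (*jijenjor*, *fazal*, *lozuv*).
*pifit*: final consonant = /t/, voiceless → -duh → *pifitduh*.

pifitduh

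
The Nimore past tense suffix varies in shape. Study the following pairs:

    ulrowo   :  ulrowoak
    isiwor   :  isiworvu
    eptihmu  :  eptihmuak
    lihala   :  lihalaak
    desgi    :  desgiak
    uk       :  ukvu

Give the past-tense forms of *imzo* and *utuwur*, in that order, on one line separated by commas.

The suffix is conditioned by the final sound: -vu when the stem ends in a consonant (*isiwor*, *uk*); -ak when the stem ends in a vowel (*ulrowo*, *eptihmu*, *lihala*, *desgi*).
The final sound of *imzo* is /o/, which is a vowel, so the suffix is -ak, giving *imzoak*.
*utuwur*: final sound = /r/, a consonant → -vu → *utuwurvu*.

imzoak, utuwurvu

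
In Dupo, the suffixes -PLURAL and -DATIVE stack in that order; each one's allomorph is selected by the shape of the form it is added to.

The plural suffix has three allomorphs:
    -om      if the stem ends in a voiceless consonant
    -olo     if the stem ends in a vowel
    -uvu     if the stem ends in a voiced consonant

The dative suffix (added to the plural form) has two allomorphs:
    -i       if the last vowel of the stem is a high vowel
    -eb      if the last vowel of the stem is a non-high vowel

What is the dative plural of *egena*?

egenaoloeb

Since the final sound of *egena* is /a/ (a vowel), it takes -olo, giving *egenaolo*.
Since the last vowel of the plural form *egenaolo* is /o/ (a non-high vowel), it takes -eb, giving *egenaoloeb*.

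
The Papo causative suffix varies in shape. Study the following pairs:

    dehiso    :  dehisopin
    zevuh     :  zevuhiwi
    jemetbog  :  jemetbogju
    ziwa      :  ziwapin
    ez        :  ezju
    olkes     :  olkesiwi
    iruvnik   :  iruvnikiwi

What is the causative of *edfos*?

The pattern is voicing of the final sound: -iwi when the stem ends in a voiceless consonant (*zevuh*, *olkes*, *iruvnik*); -ju when the stem ends in a voiced consonant (*jemetbog*, *ez*); -pin when the stem ends in a vowel (*dehiso*, *ziwa*).
Since the final sound of *edfos* is /s/ (a voiceless consonant), it takes -iwi, giving *edfosiwi*.

edfosiwi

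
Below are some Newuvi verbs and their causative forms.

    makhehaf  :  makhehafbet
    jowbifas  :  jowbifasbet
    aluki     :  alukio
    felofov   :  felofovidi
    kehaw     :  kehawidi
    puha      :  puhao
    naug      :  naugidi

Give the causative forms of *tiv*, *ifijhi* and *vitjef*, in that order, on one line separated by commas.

tividi, ifijhio, vitjefbet

The pattern is voicing of the final sound: -bet when the stem ends in a voiceless consonant (*makhehaf*, *jowbifas*); -idi when the stem ends in a voiced consonant (*felofov*, *kehaw*, *naug*); -o when the stem ends in a vowel (*aluki*, *puha*).
*tiv* — final sound /v/ (a voiced consonant) → -idi → *tividi*.
Since the final sound of *ifijhi* is /i/ (a vowel), it takes -o, giving *ifijhio*.
The final sound of *vitjef* is /f/, which is a voiceless consonant, so the suffix is -bet, giving *vitjefbet*.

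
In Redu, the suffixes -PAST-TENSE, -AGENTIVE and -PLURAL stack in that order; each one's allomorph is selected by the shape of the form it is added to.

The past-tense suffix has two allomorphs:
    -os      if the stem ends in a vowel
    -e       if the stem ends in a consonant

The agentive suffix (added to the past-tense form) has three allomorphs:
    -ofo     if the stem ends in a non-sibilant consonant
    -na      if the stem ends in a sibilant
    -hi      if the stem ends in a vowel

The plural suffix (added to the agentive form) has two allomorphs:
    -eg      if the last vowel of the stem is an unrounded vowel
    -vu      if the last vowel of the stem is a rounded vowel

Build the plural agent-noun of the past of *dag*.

*dag*: final sound = /g/, a consonant → -e → *dage*.
Since the final sound of the past-tense form *dage* is /e/ (a vowel), it takes -hi, giving *dagehi*.
The agentive form *dagehi* — last vowel /i/ (an unrounded vowel) → -eg → *dagehieg*.

dagehieg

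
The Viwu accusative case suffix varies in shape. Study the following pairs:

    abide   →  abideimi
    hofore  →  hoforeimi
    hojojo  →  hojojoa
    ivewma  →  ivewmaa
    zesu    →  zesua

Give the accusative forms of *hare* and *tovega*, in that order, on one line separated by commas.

The pattern is front/back vowel harmony: -imi when the last vowel of the stem is a front vowel (*abide*, *hofore*); -a when the last vowel of the stem is a back vowel (*hojojo*, *ivewma*, *zesu*).
Since the last vowel of *hare* is /e/ (a front vowel), it takes -imi, giving *hareimi*.
The last vowel of *tovega* is /a/, which is a back vowel, so the suffix is -a, giving *tovegaa*.

hareimi, tovegaa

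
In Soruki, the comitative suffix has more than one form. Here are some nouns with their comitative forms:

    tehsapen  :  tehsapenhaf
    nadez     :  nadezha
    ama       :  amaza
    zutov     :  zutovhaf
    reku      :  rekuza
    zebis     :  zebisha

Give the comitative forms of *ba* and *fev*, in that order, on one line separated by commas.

baza, fevhaf

The alternation tracks the final sound of the stem — -ha when the stem ends in a sibilant (*nadez*, *zebis*); -haf when the stem ends in a non-sibilant consonant (*tehsapen*, *zutov*); -za when the stem ends in a vowel (*ama*, *reku*).
The final sound of *ba* is /a/, which is a vowel, so the suffix is -za, giving *baza*.
*fev* — final sound /v/ (a non-sibilant consonant) → -haf → *fevhaf*.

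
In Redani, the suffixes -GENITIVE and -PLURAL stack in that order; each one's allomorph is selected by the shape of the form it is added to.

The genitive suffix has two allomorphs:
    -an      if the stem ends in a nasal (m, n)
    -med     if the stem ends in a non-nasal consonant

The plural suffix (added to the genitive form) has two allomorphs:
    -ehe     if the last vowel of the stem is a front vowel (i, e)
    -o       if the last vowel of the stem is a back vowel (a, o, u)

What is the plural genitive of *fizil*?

Since the final consonant of *fizil* is /l/ (non-nasal), it takes -med, giving *fizilmed*.
The last vowel of the genitive form *fizilmed* is /e/, which is a front vowel, so the plural suffix is -ehe, giving *fizilmedehe*.

fizilmedehe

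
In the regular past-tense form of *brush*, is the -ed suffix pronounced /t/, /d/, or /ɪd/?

The stem *brush* ends in a voiceless consonant other than /t/.
The -ed suffix is realized as /ɪd/ after /t, d/; as /t/ after other voiceless consonants; and as /d/ after other voiced sounds.
So -ed on *brush* is pronounced /t/.

/t/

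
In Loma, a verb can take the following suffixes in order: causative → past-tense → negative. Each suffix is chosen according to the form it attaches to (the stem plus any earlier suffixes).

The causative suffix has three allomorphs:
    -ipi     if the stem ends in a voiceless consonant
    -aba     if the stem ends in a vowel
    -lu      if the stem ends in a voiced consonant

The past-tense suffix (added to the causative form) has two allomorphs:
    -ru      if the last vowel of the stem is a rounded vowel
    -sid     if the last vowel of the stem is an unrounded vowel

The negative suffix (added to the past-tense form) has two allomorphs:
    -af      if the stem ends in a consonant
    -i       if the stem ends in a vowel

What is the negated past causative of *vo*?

voabasidaf

Since the final sound of *vo* is /o/ (a vowel), it takes -aba, giving *voaba*.
The last vowel of the causative form *voaba* is /a/, which is an unrounded vowel, so the past-tense suffix is -sid, giving *voabasid*.
The past-tense form *voabasid*: final sound = /d/, a consonant → -af → *voabasidaf*.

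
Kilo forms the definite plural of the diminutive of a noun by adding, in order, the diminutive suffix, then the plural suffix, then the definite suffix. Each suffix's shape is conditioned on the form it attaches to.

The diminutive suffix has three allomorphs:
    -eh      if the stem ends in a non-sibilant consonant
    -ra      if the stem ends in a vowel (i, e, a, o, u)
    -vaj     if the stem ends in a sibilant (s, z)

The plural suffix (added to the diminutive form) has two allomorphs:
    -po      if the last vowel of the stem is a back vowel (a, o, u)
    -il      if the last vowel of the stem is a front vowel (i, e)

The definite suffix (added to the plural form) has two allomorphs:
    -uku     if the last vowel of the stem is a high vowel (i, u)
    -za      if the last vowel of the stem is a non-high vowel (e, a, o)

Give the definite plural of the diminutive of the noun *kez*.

*kez* — final sound /z/ (a sibilant) → -vaj → *kezvaj*.
The diminutive form *kezvaj* — last vowel /a/ (a back vowel) → -po → *kezvajpo*.
Since the last vowel of the plural form *kezvajpo* is /o/ (a non-high vowel), it takes -za, giving *kezvajpoza*.

kezvajpoza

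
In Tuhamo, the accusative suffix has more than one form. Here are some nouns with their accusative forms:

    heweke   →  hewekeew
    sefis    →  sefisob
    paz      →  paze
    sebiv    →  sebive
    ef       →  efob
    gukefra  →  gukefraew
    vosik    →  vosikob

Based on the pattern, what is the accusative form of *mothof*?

The alternation tracks the final sound of the stem — -ob when the stem ends in a voiceless consonant (*sefis*, *ef*, *vosik*); -e when the stem ends in a voiced consonant (*paz*, *sebiv*); -ew when the stem ends in a vowel (*heweke*, *gukefra*).
Since the final sound of *mothof* is /f/ (a voiceless consonant), it takes -ob, giving *mothofob*.

mothofob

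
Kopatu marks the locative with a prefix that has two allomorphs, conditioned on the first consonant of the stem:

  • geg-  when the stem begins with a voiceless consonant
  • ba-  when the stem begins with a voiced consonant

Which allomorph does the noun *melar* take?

ba-

Since the first consonant of *melar* is /m/ (voiced), it takes ba-.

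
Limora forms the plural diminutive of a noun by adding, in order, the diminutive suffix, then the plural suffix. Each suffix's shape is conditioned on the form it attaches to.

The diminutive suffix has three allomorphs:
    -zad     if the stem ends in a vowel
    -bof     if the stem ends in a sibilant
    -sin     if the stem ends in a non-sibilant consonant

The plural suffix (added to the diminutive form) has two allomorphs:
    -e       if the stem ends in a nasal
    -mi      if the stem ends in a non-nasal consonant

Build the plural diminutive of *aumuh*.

The final sound of *aumuh* is /h/, which is a non-sibilant consonant, so the diminutive suffix is -sin, giving *aumuhsin*.
The final consonant of the diminutive form *aumuhsin* is /n/, which is a nasal, so the plural suffix is -e, giving *aumuhsine*.

aumuhsine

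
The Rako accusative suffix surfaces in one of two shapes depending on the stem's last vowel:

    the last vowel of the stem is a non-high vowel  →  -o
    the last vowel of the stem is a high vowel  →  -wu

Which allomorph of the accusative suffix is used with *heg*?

-o

*heg*: last vowel = /e/, a non-high vowel → -o.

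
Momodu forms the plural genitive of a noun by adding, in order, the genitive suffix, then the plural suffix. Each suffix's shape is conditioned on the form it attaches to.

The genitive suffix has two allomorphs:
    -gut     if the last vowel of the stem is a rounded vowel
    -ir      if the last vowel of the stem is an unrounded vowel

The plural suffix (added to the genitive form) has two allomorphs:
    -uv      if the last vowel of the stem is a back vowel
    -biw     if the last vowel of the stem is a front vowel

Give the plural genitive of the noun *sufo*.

*sufo*: last vowel = /o/, a rounded vowel → -gut → *sufogut*.
Since the last vowel of the genitive form *sufogut* is /u/ (a back vowel), it takes -uv, giving *sufogutuv*.

sufogutuv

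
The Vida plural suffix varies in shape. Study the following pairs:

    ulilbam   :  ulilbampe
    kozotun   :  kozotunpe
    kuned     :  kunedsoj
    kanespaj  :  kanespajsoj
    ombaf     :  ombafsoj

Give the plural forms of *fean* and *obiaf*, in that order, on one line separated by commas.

feanpe, obiafsoj

The suffix is conditioned by the final consonant: -pe when the stem ends in a nasal (*ulilbam*, *kozotun*); -soj when the stem ends in a non-nasal consonant (*kuned*, *kanespaj*, *ombaf*).
*fean* — final consonant /n/ (a nasal) → -pe → *feanpe*.
*obiaf* — final consonant /f/ (non-nasal) → -soj → *obiafsoj*.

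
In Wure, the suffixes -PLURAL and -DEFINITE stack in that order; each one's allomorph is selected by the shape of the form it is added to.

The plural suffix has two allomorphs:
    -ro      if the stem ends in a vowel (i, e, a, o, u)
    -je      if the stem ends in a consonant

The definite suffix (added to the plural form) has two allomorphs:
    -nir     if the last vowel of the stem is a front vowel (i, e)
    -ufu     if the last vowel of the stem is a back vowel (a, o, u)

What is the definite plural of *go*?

Since the final sound of *go* is /o/ (a vowel), it takes -ro, giving *goro*.
The plural form *goro*: last vowel = /o/, a back vowel → -ufu → *goroufu*.

goroufu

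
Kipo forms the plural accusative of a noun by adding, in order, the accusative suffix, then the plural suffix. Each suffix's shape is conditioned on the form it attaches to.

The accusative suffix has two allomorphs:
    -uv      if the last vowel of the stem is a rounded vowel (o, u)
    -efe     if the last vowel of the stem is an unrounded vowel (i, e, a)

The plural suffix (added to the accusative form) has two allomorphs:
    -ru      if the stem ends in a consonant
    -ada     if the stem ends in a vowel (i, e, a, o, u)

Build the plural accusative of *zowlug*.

zowluguvru

*zowlug* — last vowel /u/ (a rounded vowel) → -uv → *zowluguv*.
Since the final sound of the accusative form *zowluguv* is /v/ (a consonant), it takes -ru, giving *zowluguvru*.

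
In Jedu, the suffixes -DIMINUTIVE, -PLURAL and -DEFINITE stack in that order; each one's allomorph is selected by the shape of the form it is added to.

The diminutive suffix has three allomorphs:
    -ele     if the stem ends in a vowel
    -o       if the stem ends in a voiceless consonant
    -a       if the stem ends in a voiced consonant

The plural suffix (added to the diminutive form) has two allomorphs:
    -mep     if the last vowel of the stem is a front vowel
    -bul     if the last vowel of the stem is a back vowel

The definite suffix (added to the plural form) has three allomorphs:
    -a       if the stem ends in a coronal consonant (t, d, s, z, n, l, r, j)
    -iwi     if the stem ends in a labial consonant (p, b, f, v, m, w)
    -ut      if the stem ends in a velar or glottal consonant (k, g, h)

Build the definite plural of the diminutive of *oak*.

*oak* — final sound /k/ (a voiceless consonant) → -o → *oako*.
The last vowel of the diminutive form *oako* is /o/, which is a back vowel, so the plural suffix is -bul, giving *oakobul*.
The plural form *oakobul* — final consonant /l/ (coronal) → -a → *oakobula*.

oakobula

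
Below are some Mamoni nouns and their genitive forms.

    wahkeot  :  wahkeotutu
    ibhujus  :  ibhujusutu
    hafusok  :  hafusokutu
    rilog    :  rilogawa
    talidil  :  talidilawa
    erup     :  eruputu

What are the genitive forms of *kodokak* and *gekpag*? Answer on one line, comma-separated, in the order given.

The pattern is voicing of the final consonant: -utu when the stem ends in a voiceless consonant (*wahkeot*, *ibhujus*, *hafusok*, *erup*); -awa when the stem ends in a voiced consonant (*rilog*, *talidil*).
*kodokak* — final consonant /k/ (voiceless) → -utu → *kodokakutu*.
The final consonant of *gekpag* is /g/, which is voiced, so the suffix is -awa, giving *gekpagawa*.

kodokakutu, gekpagawa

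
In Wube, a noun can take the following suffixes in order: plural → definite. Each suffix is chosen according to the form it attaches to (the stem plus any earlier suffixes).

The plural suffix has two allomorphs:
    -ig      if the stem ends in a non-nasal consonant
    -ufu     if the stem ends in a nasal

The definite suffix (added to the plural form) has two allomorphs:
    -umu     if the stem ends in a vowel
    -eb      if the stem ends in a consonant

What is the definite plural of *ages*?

*ages* — final consonant /s/ (non-nasal) → -ig → *agesig*.
The plural form *agesig* — final sound /g/ (a consonant) → -eb → *agesigeb*.

agesigeb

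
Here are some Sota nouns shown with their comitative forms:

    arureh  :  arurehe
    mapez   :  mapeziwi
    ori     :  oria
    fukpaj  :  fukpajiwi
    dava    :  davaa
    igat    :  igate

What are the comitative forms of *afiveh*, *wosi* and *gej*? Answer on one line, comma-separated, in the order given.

The suffix is conditioned by the final sound: -e when the stem ends in a voiceless consonant (*arureh*, *igat*); -iwi when the stem ends in a voiced consonant (*mapez*, *fukpaj*); -a when the stem ends in a vowel (*ori*, *dava*).
*afiveh*: final sound = /h/, a voiceless consonant → -e → *afivehe*.
*wosi* — final sound /i/ (a vowel) → -a → *wosia*.
*gej* — final sound /j/ (a voiced consonant) → -iwi → *gejiwi*.

afivehe, wosia, gejiwi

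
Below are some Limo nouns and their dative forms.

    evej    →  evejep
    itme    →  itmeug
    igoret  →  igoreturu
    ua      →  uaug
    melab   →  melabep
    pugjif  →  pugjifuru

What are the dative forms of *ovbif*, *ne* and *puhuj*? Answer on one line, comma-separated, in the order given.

ovbifuru, neug, puhujep

The suffix is conditioned by the final sound: -uru when the stem ends in a voiceless consonant (*igoret*, *pugjif*); -ep when the stem ends in a voiced consonant (*evej*, *melab*); -ug when the stem ends in a vowel (*itme*, *ua*).
*ovbif*: final sound = /f/, a voiceless consonant → -uru → *ovbifuru*.
Since the final sound of *ne* is /e/ (a vowel), it takes -ug, giving *neug*.
Since the final sound of *puhuj* is /j/ (a voiced consonant), it takes -ep, giving *puhujep*.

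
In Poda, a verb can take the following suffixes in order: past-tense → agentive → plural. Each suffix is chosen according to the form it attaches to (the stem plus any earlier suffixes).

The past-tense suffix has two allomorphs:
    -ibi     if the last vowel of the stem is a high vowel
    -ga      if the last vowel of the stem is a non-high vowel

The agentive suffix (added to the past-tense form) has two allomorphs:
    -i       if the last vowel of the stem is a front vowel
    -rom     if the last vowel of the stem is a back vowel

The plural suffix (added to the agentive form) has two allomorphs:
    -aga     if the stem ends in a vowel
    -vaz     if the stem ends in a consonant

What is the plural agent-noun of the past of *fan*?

*fan* — last vowel /a/ (a non-high vowel) → -ga → *fanga*.
The past-tense form *fanga* — last vowel /a/ (a back vowel) → -rom → *fangarom*.
Since the final sound of the agentive form *fangarom* is /m/ (a consonant), it takes -vaz, giving *fangaromvaz*.

fangaromvaz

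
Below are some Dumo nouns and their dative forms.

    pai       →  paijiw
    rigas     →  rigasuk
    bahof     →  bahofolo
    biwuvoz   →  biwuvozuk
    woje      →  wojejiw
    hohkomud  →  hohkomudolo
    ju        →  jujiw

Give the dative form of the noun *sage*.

The alternation tracks the final sound of the stem — -uk when the stem ends in a sibilant (*rigas*, *biwuvoz*); -olo when the stem ends in a non-sibilant consonant (*bahof*, *hohkomud*); -jiw when the stem ends in a vowel (*pai*, *woje*, *ju*).
*sage*: final sound = /e/, a vowel → -jiw → *sagejiw*.

sagejiw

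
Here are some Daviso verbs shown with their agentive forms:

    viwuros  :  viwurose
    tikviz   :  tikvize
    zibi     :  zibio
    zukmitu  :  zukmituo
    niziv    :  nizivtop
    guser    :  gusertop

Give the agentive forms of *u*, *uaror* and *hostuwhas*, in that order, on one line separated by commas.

uo, uarortop, hostuwhase

The alternation tracks the final sound of the stem — -e when the stem ends in a sibilant (*viwuros*, *tikviz*); -top when the stem ends in a non-sibilant consonant (*niziv*, *guser*); -o when the stem ends in a vowel (*zibi*, *zukmitu*).
Since the final sound of *u* is /u/ (a vowel), it takes -o, giving *uo*.
*uaror*: final sound = /r/, a non-sibilant consonant → -top → *uarortop*.
Since the final sound of *hostuwhas* is /s/ (a sibilant), it takes -e, giving *hostuwhase*.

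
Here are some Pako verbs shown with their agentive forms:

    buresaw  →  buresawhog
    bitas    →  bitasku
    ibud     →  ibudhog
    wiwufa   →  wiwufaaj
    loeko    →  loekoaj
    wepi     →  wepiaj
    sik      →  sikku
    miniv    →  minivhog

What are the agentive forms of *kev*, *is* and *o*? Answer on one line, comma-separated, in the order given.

The alternation tracks the final sound of the stem — -ku when the stem ends in a voiceless consonant (*bitas*, *sik*); -hog when the stem ends in a voiced consonant (*buresaw*, *ibud*, *miniv*); -aj when the stem ends in a vowel (*wiwufa*, *loeko*, *wepi*).
Since the final sound of *kev* is /v/ (a voiced consonant), it takes -hog, giving *kevhog*.
*is* — final sound /s/ (a voiceless consonant) → -ku → *isku*.
Since the final sound of *o* is /o/ (a vowel), it takes -aj, giving *oaj*.

kevhog, isku, oaj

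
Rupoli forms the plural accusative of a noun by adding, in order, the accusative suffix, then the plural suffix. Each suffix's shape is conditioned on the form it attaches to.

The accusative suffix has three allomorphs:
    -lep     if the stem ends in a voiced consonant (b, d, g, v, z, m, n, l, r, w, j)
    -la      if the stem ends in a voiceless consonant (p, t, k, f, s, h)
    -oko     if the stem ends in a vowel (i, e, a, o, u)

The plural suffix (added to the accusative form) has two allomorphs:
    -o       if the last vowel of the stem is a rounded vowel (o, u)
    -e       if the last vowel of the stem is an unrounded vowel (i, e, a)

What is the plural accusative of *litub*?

The final sound of *litub* is /b/, which is a voiced consonant, so the accusative suffix is -lep, giving *litublep*.
The accusative form *litublep*: last vowel = /e/, an unrounded vowel → -e → *litublepe*.

litublepe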